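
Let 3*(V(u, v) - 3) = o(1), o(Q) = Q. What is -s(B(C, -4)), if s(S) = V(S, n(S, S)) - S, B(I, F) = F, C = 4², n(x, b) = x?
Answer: -22/3 ≈ -7.3333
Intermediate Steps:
C = 16
V(u, v) = 10/3 (V(u, v) = 3 + (⅓)*1 = 3 + ⅓ = 10/3)
s(S) = 10/3 - S
-s(B(C, -4)) = -(10/3 - 1*(-4)) = -(10/3 + 4) = -1*22/3 = -22/3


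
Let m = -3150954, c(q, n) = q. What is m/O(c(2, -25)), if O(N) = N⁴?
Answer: -1575477/8 ≈ -1.9693e+5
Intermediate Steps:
m/O(c(2, -25)) = -3150954/(2⁴) = -3150954/16 = -3150954*1/16 = -1575477/8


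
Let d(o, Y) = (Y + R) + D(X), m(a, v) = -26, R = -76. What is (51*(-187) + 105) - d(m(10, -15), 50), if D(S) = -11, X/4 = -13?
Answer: -9395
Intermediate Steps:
X = -52 (X = 4*(-13) = -52)
d(o, Y) = -87 + Y (d(o, Y) = (Y - 76) - 11 = (-76 + Y) - 11 = -87 + Y)
(51*(-187) + 105) - d(m(10, -15), 50) = (51*(-187) + 105) - (-87 + 50) = (-9537 + 105) - 1*(-37) = -9432 + 37 = -9395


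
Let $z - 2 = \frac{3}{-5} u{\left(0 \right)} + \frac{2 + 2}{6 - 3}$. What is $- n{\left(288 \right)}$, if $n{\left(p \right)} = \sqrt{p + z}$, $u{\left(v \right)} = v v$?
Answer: $- \frac{\sqrt{2622}}{3} \approx -17.068$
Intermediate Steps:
$u{\left(v \right)} = v^{2}$
$z = \frac{10}{3}$ ($z = 2 + \left(\frac{3}{-5} \cdot 0^{2} + \frac{2 + 2}{6 - 3}\right) = 2 + \left(3 \left(- \frac{1}{5}\right) 0 + \frac{4}{3}\right) = 2 + \left(\left(- \frac{3}{5}\right) 0 + 4 \cdot \frac{1}{3}\right) = 2 + \left(0 + \frac{4}{3}\right) = 2 + \frac{4}{3} = \frac{10}{3} \approx 3.3333$)
$n{\left(p \right)} = \sqrt{\frac{10}{3} + p}$ ($n{\left(p \right)} = \sqrt{p + \frac{10}{3}} = \sqrt{\frac{10}{3} + p}$)
$- n{\left(288 \right)} = - \frac{\sqrt{30 + 9 \cdot 288}}{3} = - \frac{\sqrt{30 + 2592}}{3} = - \frac{\sqrt{2622}}{3}$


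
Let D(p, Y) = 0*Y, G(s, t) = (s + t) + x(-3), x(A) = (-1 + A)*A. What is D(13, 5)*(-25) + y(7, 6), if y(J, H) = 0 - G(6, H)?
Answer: -24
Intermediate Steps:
x(A) = A*(-1 + A)
G(s, t) = 12 + s + t (G(s, t) = (s + t) - 3*(-1 - 3) = (s + t) - 3*(-4) = (s + t) + 12 = 12 + s + t)
D(p, Y) = 0
y(J, H) = -18 - H (y(J, H) = 0 - (12 + 6 + H) = 0 - (18 + H) = 0 + (-18 - H) = -18 - H)
D(13, 5)*(-25) + y(7, 6) = 0*(-25) + (-18 - 1*6) = 0 + (-18 - 6) = 0 - 24 = -24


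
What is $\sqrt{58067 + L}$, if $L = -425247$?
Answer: $2 i \sqrt{91795} \approx 605.95 i$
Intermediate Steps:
$\sqrt{58067 + L} = \sqrt{58067 - 425247} = \sqrt{-367180} = 2 i \sqrt{91795}$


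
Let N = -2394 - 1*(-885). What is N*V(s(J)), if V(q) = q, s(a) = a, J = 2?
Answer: -3018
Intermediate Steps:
N = -1509 (N = -2394 + 885 = -1509)
N*V(s(J)) = -1509*2 = -3018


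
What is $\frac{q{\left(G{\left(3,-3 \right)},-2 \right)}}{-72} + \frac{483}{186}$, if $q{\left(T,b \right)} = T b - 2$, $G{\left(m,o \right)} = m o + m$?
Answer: $\frac{2743}{1116} \approx 2.4579$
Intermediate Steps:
$G{\left(m,o \right)} = m + m o$
$q{\left(T,b \right)} = -2 + T b$
$\frac{q{\left(G{\left(3,-3 \right)},-2 \right)}}{-72} + \frac{483}{186} = \frac{-2 + 3 \left(1 - 3\right) \left(-2\right)}{-72} + \frac{483}{186} = \left(-2 + 3 \left(-2\right) \left(-2\right)\right) \left(- \frac{1}{72}\right) + 483 \cdot \frac{1}{186} = \left(-2 - -12\right) \left(- \frac{1}{72}\right) + \frac{161}{62} = \left(-2 + 12\right) \left(- \frac{1}{72}\right) + \frac{161}{62} = 10 \left(- \frac{1}{72}\right) + \frac{161}{62} = - \frac{5}{36} + \frac{161}{62} = \frac{2743}{1116}$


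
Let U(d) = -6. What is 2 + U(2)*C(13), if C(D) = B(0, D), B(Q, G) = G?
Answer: -76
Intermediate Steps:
C(D) = D
2 + U(2)*C(13) = 2 - 6*13 = 2 - 78 = -76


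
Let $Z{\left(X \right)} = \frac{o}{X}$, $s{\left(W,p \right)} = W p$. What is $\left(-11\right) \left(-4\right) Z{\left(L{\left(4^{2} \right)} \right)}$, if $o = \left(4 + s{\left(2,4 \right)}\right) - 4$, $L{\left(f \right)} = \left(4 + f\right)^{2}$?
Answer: $\frac{22}{25} \approx 0.88$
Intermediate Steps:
$o = 8$ ($o = \left(4 + 2 \cdot 4\right) - 4 = \left(4 + 8\right) - 4 = 12 - 4 = 8$)
$Z{\left(X \right)} = \frac{8}{X}$
$\left(-11\right) \left(-4\right) Z{\left(L{\left(4^{2} \right)} \right)} = \left(-11\right) \left(-4\right) \frac{8}{\left(4 + 4^{2}\right)^{2}} = 44 \frac{8}{\left(4 + 16\right)^{2}} = 44 \frac{8}{20^{2}} = 44 \cdot \frac{8}{400} = 44 \cdot 8 \cdot \frac{1}{400} = 44 \cdot \frac{1}{50} = \frac{22}{25}$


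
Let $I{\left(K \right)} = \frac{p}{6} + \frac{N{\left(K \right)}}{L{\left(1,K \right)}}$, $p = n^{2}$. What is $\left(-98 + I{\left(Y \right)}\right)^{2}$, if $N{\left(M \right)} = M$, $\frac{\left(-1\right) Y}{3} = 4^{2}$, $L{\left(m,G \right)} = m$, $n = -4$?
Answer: $\frac{184900}{9} \approx 20544.0$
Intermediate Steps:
$Y = -48$ ($Y = - 3 \cdot 4^{2} = \left(-3\right) 16 = -48$)
$p = 16$ ($p = \left(-4\right)^{2} = 16$)
$I{\left(K \right)} = \frac{8}{3} + K$ ($I{\left(K \right)} = \frac{16}{6} + \frac{K}{1} = 16 \cdot \frac{1}{6} + K 1 = \frac{8}{3} + K$)
$\left(-98 + I{\left(Y \right)}\right)^{2} = \left(-98 + \left(\frac{8}{3} - 48\right)\right)^{2} = \left(-98 - \frac{136}{3}\right)^{2} = \left(- \frac{430}{3}\right)^{2} = \frac{184900}{9}$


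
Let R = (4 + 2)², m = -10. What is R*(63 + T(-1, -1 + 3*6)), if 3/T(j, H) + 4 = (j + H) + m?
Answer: 2322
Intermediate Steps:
R = 36 (R = 6² = 36)
T(j, H) = 3/(-14 + H + j) (T(j, H) = 3/(-4 + ((j + H) - 10)) = 3/(-4 + ((H + j) - 10)) = 3/(-4 + (-10 + H + j)) = 3/(-14 + H + j))
R*(63 + T(-1, -1 + 3*6)) = 36*(63 + 3/(-14 + (-1 + 3*6) - 1)) = 36*(63 + 3/(-14 + (-1 + 18) - 1)) = 36*(63 + 3/(-14 + 17 - 1)) = 36*(63 + 3/2) = 36*(129/2) = 2322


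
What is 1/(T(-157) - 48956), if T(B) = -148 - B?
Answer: -1/48947 ≈ -2.0430e-5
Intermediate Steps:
1/(T(-157) - 48956) = 1/((-148 - 1*(-157)) - 48956) = 1/((-148 + 157) - 48956) = 1/(9 - 48956) = 1/(-48947) = -1/48947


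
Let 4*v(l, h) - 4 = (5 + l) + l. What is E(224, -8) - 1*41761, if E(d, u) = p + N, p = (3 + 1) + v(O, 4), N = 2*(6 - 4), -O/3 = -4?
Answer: -166979/4 ≈ -41745.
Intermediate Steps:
O = 12 (O = -3*(-4) = 12)
N = 4 (N = 2*2 = 4)
v(l, h) = 9/4 + l/2 (v(l, h) = 1 + ((5 + l) + l)/4 = 1 + (5 + 2*l)/4 = 1 + (5/4 + l/2) = 9/4 + l/2)
p = 49/4 (p = (3 + 1) + (9/4 + (½)*12) = 4 + (9/4 + 6) = 4 + 33/4 = 49/4 ≈ 12.250)
E(d, u) = 65/4 (E(d, u) = 49/4 + 4 = 65/4)
E(224, -8) - 1*41761 = 65/4 - 1*41761 = 65/4 - 41761 = -166979/4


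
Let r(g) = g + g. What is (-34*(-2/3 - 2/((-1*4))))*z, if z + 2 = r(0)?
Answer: -34/3 ≈ -11.333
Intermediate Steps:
r(g) = 2*g
z = -2 (z = -2 + 2*0 = -2 + 0 = -2)
(-34*(-2/3 - 2/((-1*4))))*z = -34*(-2/3 - 2/((-1*4)))*(-2) = -34*(-2*1/3 - 2/(-4))*(-2) = -34*(-2/3 - 2*(-1/4))*(-2) = -34*(-2/3 + 1/2)*(-2) = -34*(-1/6)*(-2) = (17/3)*(-2) = -34/3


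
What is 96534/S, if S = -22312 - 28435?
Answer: -3114/1637 ≈ -1.9023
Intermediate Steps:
S = -50747
96534/S = 96534/(-50747) = 96534*(-1/50747) = -3114/1637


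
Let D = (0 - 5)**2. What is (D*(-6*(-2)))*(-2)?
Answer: -600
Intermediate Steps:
D = 25 (D = (-5)**2 = 25)
(D*(-6*(-2)))*(-2) = (25*(-6*(-2)))*(-2) = (25*12)*(-2) = 300*(-2) = -600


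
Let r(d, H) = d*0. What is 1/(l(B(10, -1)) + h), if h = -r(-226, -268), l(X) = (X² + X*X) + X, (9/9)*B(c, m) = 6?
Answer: 1/78 ≈ 0.012821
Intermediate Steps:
B(c, m) = 6
r(d, H) = 0
l(X) = X + 2*X² (l(X) = (X² + X²) + X = 2*X² + X = X + 2*X²)
h = 0 (h = -1*0 = 0)
1/(l(B(10, -1)) + h) = 1/(6*(1 + 2*6) + 0) = 1/(6*(1 + 12) + 0) = 1/(6*13 + 0) = 1/(78 + 0) = 1/78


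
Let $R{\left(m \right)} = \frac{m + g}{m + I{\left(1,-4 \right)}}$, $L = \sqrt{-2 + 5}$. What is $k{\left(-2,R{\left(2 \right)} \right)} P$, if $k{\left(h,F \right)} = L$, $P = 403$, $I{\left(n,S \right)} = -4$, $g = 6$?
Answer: $403 \sqrt{3} \approx 698.02$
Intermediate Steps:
$L = \sqrt{3} \approx 1.732$
$R{\left(m \right)} = \frac{6 + m}{-4 + m}$ ($R{\left(m \right)} = \frac{m + 6}{m - 4} = \frac{6 + m}{-4 + m}$)
$k{\left(h,F \right)} = \sqrt{3}$
$k{\left(-2,R{\left(2 \right)} \right)} P = \sqrt{3} \cdot 403 = 403 \sqrt{3}$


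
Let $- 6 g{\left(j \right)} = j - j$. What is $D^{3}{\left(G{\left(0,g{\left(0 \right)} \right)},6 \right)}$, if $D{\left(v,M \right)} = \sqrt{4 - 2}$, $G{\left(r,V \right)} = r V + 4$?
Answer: $2 \sqrt{2} \approx 2.8284$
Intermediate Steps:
$g{\left(j \right)} = 0$ ($g{\left(j \right)} = - \frac{j - j}{6} = \left(- \frac{1}{6}\right) 0 = 0$)
$G{\left(r,V \right)} = 4 + V r$ ($G{\left(r,V \right)} = V r + 4 = 4 + V r$)
$D{\left(v,M \right)} = \sqrt{2}$
$D^{3}{\left(G{\left(0,g{\left(0 \right)} \right)},6 \right)} = \left(\sqrt{2}\right)^{3} = 2 \sqrt{2}$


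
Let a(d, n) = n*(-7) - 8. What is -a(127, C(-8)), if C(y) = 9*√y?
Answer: 8 + 126*I*√2 ≈ 8.0 + 178.19*I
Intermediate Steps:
a(d, n) = -8 - 7*n (a(d, n) = -7*n - 8 = -8 - 7*n)
-a(127, C(-8)) = -(-8 - 63*√(-8)) = -(-8 - 63*2*I*√2) = -(-8 - 126*I*√2) = 8 + 126*I*√2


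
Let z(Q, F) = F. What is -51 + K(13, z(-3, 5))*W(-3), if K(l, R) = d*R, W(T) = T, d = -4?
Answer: 9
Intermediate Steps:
K(l, R) = -4*R
-51 + K(13, z(-3, 5))*W(-3) = -51 - 4*5*(-3) = -51 - 20*(-3) = -51 + 60 = 9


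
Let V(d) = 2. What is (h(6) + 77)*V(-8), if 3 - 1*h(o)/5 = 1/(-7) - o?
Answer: 1718/7 ≈ 245.43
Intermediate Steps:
h(o) = 110/7 + 5*o (h(o) = 15 - 5*(1/(-7) - o) = 15 - 5*(-⅐ - o) = 15 + (5/7 + 5*o) = 110/7 + 5*o)
(h(6) + 77)*V(-8) = ((110/7 + 5*6) + 77)*2 = ((110/7 + 30) + 77)*2 = (320/7 + 77)*2 = (859/7)*2 = 1718/7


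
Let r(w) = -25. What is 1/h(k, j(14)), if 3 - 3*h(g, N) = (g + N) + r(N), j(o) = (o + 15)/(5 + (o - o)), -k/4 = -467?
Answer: -15/9229 ≈ -0.0016253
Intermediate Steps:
k = 1868 (k = -4*(-467) = 1868)
j(o) = 3 + o/5 (j(o) = (15 + o)/(5 + 0) = (15 + o)/5 = (15 + o)*(⅕) = 3 + o/5)
h(g, N) = 28/3 - N/3 - g/3 (h(g, N) = 1 - ((g + N) - 25)/3 = 1 - ((N + g) - 25)/3 = 1 - (-25 + N + g)/3 = 1 + (25/3 - N/3 - g/3) = 28/3 - N/3 - g/3)
1/h(k, j(14)) = 1/(28/3 - (3 + (⅕)*14)/3 - ⅓*1868) = 1/(28/3 - (3 + 14/5)/3 - 1868/3) = 1/(28/3 - ⅓*29/5 - 1868/3) = 1/(28/3 - 29/15 - 1868/3) = 1/(-9229/15) = -15/9229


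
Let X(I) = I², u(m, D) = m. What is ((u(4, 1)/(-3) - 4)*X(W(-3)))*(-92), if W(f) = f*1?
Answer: 4416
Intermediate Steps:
W(f) = f
((u(4, 1)/(-3) - 4)*X(W(-3)))*(-92) = ((4/(-3) - 4)*(-3)²)*(-92) = ((-⅓*4 - 4)*9)*(-92) = ((-4/3 - 4)*9)*(-92) = -16/3*9*(-92) = -48*(-92) = 4416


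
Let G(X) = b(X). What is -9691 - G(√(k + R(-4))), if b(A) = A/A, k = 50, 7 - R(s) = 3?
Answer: -9692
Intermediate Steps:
R(s) = 4 (R(s) = 7 - 1*3 = 7 - 3 = 4)
b(A) = 1
G(X) = 1
-9691 - G(√(k + R(-4))) = -9691 - 1*1 = -9691 - 1 = -9692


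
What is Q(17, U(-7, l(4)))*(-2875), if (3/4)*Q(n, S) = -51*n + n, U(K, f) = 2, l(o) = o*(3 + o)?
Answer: 9775000/3 ≈ 3.2583e+6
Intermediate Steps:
Q(n, S) = -200*n/3 (Q(n, S) = 4*(-51*n + n)/3 = 4*(-50*n)/3 = -200*n/3)
Q(17, U(-7, l(4)))*(-2875) = -200/3*17*(-2875) = -3400/3*(-2875) = 9775000/3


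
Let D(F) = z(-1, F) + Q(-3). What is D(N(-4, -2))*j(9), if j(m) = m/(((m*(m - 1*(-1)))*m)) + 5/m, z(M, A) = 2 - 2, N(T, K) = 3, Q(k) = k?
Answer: -17/10 ≈ -1.7000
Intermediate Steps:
z(M, A) = 0
D(F) = -3 (D(F) = 0 - 3 = -3)
j(m) = 5/m + 1/(m*(1 + m)) (j(m) = m/(((m*(m + 1))*m)) + 5/m = m/(((m*(1 + m))*m)) + 5/m = m/((m²*(1 + m))) + 5/m = m*(1/(m²*(1 + m))) + 5/m = 1/(m*(1 + m)) + 5/m = 5/m + 1/(m*(1 + m)))
D(N(-4, -2))*j(9) = -3*(6 + 5*9)/(9*(1 + 9)) = -(6 + 45)/(3*10) = -51/(3*10) = -3*17/30 = -17/10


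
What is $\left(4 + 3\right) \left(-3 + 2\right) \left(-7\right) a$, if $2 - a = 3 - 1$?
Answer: $0$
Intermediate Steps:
$a = 0$ ($a = 2 - \left(3 - 1\right) = 2 - 2 = 0$)
$\left(4 + 3\right) \left(-3 + 2\right) \left(-7\right) a = \left(4 + 3\right) \left(-3 + 2\right) \left(-7\right) 0 = 7 \left(-1\right) \left(-7\right) 0 = \left(-7\right) \left(-7\right) 0 = 49 \cdot 0 = 0$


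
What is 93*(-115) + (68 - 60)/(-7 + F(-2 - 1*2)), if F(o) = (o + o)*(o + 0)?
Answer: -267367/25 ≈ -10695.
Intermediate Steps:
F(o) = 2*o² (F(o) = (2*o)*o = 2*o²)
93*(-115) + (68 - 60)/(-7 + F(-2 - 1*2)) = 93*(-115) + (68 - 60)/(-7 + 2*(-2 - 1*2)²) = -10695 + 8/(-7 + 2*(-2 - 2)²) = -10695 + 8/(-7 + 2*(-4)²) = -10695 + 8/(-7 + 2*16) = -10695 + 8/(-7 + 32) = -10695 + 8/25 = -267367/25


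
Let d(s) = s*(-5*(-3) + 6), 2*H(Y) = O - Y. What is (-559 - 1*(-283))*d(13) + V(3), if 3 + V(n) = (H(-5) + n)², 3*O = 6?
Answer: -301235/4 ≈ -75309.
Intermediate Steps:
O = 2 (O = (⅓)*6 = 2)
H(Y) = 1 - Y/2 (H(Y) = (2 - Y)/2 = 1 - Y/2)
d(s) = 21*s (d(s) = s*(15 + 6) = s*21 = 21*s)
V(n) = -3 + (7/2 + n)² (V(n) = -3 + ((1 - ½*(-5)) + n)² = -3 + ((1 + 5/2) + n)² = -3 + (7/2 + n)²)
(-559 - 1*(-283))*d(13) + V(3) = (-559 - 1*(-283))*(21*13) + (-3 + (7 + 2*3)²/4) = (-559 + 283)*273 + (-3 + (7 + 6)²/4) = -276*273 + (-3 + (¼)*13²) = -75348 + (-3 + (¼)*169) = -75348 + (-3 + 169/4) = -75348 + 157/4 = -301235/4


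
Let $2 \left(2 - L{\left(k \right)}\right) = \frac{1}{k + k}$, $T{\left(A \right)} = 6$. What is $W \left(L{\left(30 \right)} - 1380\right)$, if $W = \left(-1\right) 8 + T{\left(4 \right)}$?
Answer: $\frac{165361}{60} \approx 2756.0$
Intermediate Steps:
$L{\left(k \right)} = 2 - \frac{1}{4 k}$ ($L{\left(k \right)} = 2 - \frac{1}{2 \left(k + k\right)} = 2 - \frac{1}{2 \cdot 2 k} = 2 - \frac{\frac{1}{2} \frac{1}{k}}{2} = 2 - \frac{1}{4 k}$)
$W = -2$ ($W = \left(-1\right) 8 + 6 = -8 + 6 = -2$)
$W \left(L{\left(30 \right)} - 1380\right) = - 2 \left(\left(2 - \frac{1}{4 \cdot 30}\right) - 1380\right) = - 2 \left(\left(2 - \frac{1}{120}\right) - 1380\right) = - 2 \left(\frac{239}{120} - 1380\right) = \left(-2\right) \left(- \frac{165361}{120}\right) = \frac{165361}{60}$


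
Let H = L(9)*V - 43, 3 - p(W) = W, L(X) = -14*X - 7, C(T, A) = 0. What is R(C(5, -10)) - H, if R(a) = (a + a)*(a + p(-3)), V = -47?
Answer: -6208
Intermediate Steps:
L(X) = -7 - 14*X
p(W) = 3 - W
R(a) = 2*a*(6 + a) (R(a) = (a + a)*(a + (3 - 1*(-3))) = (2*a)*(a + (3 + 3)) = (2*a)*(a + 6) = (2*a)*(6 + a) = 2*a*(6 + a))
H = 6208 (H = (-7 - 14*9)*(-47) - 43 = (-7 - 126)*(-47) - 43 = -133*(-47) - 43 = 6251 - 43 = 6208)
R(C(5, -10)) - H = 2*0*(6 + 0) - 1*6208 = 2*0*6 - 6208 = 0 - 6208 = -6208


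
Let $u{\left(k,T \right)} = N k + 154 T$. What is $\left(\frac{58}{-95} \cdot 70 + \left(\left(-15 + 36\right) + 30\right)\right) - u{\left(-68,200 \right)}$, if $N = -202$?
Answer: $- \frac{846027}{19} \approx -44528.0$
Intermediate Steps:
$u{\left(k,T \right)} = - 202 k + 154 T$
$\left(\frac{58}{-95} \cdot 70 + \left(\left(-15 + 36\right) + 30\right)\right) - u{\left(-68,200 \right)} = \left(\frac{58}{-95} \cdot 70 + \left(\left(-15 + 36\right) + 30\right)\right) - \left(\left(-202\right) \left(-68\right) + 154 \cdot 200\right) = \left(58 \left(- \frac{1}{95}\right) 70 + \left(21 + 30\right)\right) - \left(13736 + 30800\right) = \left(\left(- \frac{58}{95}\right) 70 + 51\right) - 44536 = \left(- \frac{812}{19} + 51\right) - 44536 = \frac{157}{19} - 44536 = - \frac{846027}{19}$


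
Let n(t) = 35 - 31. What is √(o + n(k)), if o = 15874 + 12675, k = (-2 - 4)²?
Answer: √28553 ≈ 168.98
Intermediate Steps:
k = 36 (k = (-6)² = 36)
o = 28549
n(t) = 4
√(o + n(k)) = √(28549 + 4) = √28553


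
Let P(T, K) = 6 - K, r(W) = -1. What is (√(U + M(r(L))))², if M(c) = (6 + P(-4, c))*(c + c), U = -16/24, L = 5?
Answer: -80/3 ≈ -26.667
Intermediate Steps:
U = -⅔ (U = -16*1/24 = -⅔ ≈ -0.66667)
M(c) = 2*c*(12 - c) (M(c) = (6 + (6 - c))*(c + c) = (12 - c)*(2*c) = 2*c*(12 - c))
(√(U + M(r(L))))² = (√(-⅔ + 2*(-1)*(12 - 1*(-1))))² = (√(-⅔ + 2*(-1)*(12 + 1)))² = (√(-⅔ + 2*(-1)*13))² = (√(-⅔ - 26))² = (√(-80/3))² = (4*I*√15/3)² = -80/3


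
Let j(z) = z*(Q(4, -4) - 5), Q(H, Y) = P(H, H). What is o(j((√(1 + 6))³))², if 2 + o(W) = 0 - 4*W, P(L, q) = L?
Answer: 5492 - 112*√7 ≈ 5195.7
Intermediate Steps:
Q(H, Y) = H
j(z) = -z (j(z) = z*(4 - 5) = z*(-1) = -z)
o(W) = -2 - 4*W (o(W) = -2 + (0 - 4*W) = -2 - 4*W)
o(j((√(1 + 6))³))² = (-2 - (-4)*(√(1 + 6))³)² = (-2 - (-4)*(√7)³)² = (-2 - (-4)*7*√7)² = (-2 - (-28)*√7)² = (-2 + 28*√7)²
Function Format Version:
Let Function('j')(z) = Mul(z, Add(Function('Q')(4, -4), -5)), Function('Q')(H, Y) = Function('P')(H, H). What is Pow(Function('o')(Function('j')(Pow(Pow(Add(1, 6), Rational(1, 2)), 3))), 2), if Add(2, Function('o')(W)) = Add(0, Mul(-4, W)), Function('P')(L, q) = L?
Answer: Add(5492, Mul(-112, Pow(7, Rational(1, 2)))) ≈ 5195.7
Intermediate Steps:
Function('Q')(H, Y) = H
Function('j')(z) = Mul(-1, z) (Function('j')(z) = Mul(z, Add(4, -5)) = Mul(z, -1) = Mul(-1, z))
Function('o')(W) = Add(-2, Mul(-4, W)) (Function('o')(W) = Add(-2, Add(0, Mul(-4, W))) = Add(-2, Mul(-4, W)))
Pow(Function('o')(Function('j')(Pow(Pow(Add(1, 6), Rational(1, 2)), 3))), 2) = Pow(Add(-2, Mul(-4, Mul(-1, Pow(Pow(Add(1, 6), Rational(1, 2)), 3)))), 2) = Pow(Add(-2, Mul(-4, Mul(-1, Pow(Pow(7, Rational(1, 2)), 3)))), 2) = Pow(Add(-2, Mul(-4, Mul(-1, Mul(7, Pow(7, Rational(1, 2)))))), 2) = Pow(Add(-2, Mul(-4, Mul(-7, Pow(7, Rational(1, 2))))), 2) = Pow(Add(-2, Mul(28, Pow(7, Rational(1, 2)))), 2)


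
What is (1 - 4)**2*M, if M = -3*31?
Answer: -837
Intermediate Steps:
M = -93
(1 - 4)**2*M = (1 - 4)**2*(-93) = (-3)**2*(-93) = 9*(-93) = -837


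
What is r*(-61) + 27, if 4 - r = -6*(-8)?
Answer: 2711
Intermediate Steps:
r = -44 (r = 4 - (-6)*(-8) = 4 - 1*48 = 4 - 48 = -44)
r*(-61) + 27 = -44*(-61) + 27 = 2684 + 27 = 2711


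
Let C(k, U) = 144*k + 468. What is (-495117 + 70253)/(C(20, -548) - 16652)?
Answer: 53108/1663 ≈ 31.935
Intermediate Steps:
C(k, U) = 468 + 144*k
(-495117 + 70253)/(C(20, -548) - 16652) = (-495117 + 70253)/((468 + 144*20) - 16652) = -424864/((468 + 2880) - 16652) = -424864/(3348 - 16652) = -424864/(-13304) = -424864*(-1/13304) = 53108/1663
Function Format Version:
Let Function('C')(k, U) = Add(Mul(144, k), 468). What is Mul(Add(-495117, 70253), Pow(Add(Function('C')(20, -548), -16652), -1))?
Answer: Rational(53108, 1663) ≈ 31.935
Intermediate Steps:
Function('C')(k, U) = Add(468, Mul(144, k))
Mul(Add(-495117, 70253), Pow(Add(Function('C')(20, -548), -16652), -1)) = Mul(Add(-495117, 70253), Pow(Add(Add(468, Mul(144, 20)), -16652), -1)) = Mul(-424864, Pow(Add(Add(468, 2880), -16652), -1)) = Mul(-424864, Pow(Add(3348, -16652), -1)) = Mul(-424864, Pow(-13304, -1)) = Mul(-424864, Rational(-1, 13304)) = Rational(53108, 1663)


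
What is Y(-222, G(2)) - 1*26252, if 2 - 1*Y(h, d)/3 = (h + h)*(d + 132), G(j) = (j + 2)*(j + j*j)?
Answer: 181546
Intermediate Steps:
G(j) = (2 + j)*(j + j²)
Y(h, d) = 6 - 6*h*(132 + d) (Y(h, d) = 6 - 3*(h + h)*(d + 132) = 6 - 3*2*h*(132 + d) = 6 - 6*h*(132 + d))
Y(-222, G(2)) - 1*26252 = (6 - 792*(-222) - 6*2*(2 + 2² + 3*2)*(-222)) - 1*26252 = (6 + 175824 - 6*2*(2 + 4 + 6)*(-222)) - 26252 = (6 + 175824 - 6*2*12*(-222)) - 26252 = (6 + 175824 - 6*24*(-222)) - 26252 = (6 + 175824 + 31968) - 26252 = 207798 - 26252 = 181546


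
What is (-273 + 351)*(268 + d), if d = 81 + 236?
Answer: 45630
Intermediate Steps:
d = 317
(-273 + 351)*(268 + d) = (-273 + 351)*(268 + 317) = 78*585 = 45630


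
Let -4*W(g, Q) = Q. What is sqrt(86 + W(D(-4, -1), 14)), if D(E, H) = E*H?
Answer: sqrt(330)/2 ≈ 9.0829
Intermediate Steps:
W(g, Q) = -Q/4
sqrt(86 + W(D(-4, -1), 14)) = sqrt(86 - 1/4*14) = sqrt(86 - 7/2) = sqrt(165/2) = sqrt(330)/2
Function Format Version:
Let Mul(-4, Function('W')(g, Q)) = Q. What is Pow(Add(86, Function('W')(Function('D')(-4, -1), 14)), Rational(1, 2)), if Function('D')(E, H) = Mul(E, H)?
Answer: Mul(Rational(1, 2), Pow(330, Rational(1, 2))) ≈ 9.0829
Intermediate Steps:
Function('W')(g, Q) = Mul(Rational(-1, 4), Q)
Pow(Add(86, Function('W')(Function('D')(-4, -1), 14)), Rational(1, 2)) = Pow(Add(86, Mul(Rational(-1, 4), 14)), Rational(1, 2)) = Pow(Add(86, Rational(-7, 2)), Rational(1, 2)) = Pow(Rational(165, 2), Rational(1, 2)) = Mul(Rational(1, 2), Pow(330, Rational(1, 2)))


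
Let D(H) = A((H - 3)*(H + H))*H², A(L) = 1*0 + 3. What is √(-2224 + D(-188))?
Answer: 8*√1622 ≈ 322.19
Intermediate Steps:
A(L) = 3 (A(L) = 0 + 3 = 3)
D(H) = 3*H²
√(-2224 + D(-188)) = √(-2224 + 3*(-188)²) = √(-2224 + 3*35344) = √(-2224 + 106032) = √103808 = 8*√1622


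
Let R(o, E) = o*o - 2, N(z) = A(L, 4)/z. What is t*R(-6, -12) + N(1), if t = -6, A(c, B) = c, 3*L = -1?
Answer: -613/3 ≈ -204.33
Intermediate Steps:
L = -⅓ (L = (⅓)*(-1) = -⅓ ≈ -0.33333)
N(z) = -1/(3*z)
R(o, E) = -2 + o² (R(o, E) = o² - 2 = -2 + o²)
t*R(-6, -12) + N(1) = -6*(-2 + (-6)²) - ⅓/1 = -6*(-2 + 36) - ⅓*1 = -6*34 - ⅓ = -204 - ⅓ = -613/3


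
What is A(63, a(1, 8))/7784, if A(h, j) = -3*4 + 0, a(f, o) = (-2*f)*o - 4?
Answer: -3/1946 ≈ -0.0015416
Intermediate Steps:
a(f, o) = -4 - 2*f*o (a(f, o) = -2*f*o - 4 = -4 - 2*f*o)
A(h, j) = -12 (A(h, j) = -12 + 0 = -12)
A(63, a(1, 8))/7784 = -12/7784 = -12*1/7784 = -3/1946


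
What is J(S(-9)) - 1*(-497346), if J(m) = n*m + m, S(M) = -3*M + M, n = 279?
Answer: 502386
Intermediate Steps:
S(M) = -2*M
J(m) = 280*m (J(m) = 279*m + m = 280*m)
J(S(-9)) - 1*(-497346) = 280*(-2*(-9)) - 1*(-497346) = 280*18 + 497346 = 5040 + 497346 = 502386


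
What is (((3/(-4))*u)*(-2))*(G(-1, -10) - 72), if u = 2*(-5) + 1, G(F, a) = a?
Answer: 1107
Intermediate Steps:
u = -9 (u = -10 + 1 = -9)
(((3/(-4))*u)*(-2))*(G(-1, -10) - 72) = (((3/(-4))*(-9))*(-2))*(-10 - 72) = (((3*(-1/4))*(-9))*(-2))*(-82) = (-3/4*(-9)*(-2))*(-82) = ((27/4)*(-2))*(-82) = -27/2*(-82) = 1107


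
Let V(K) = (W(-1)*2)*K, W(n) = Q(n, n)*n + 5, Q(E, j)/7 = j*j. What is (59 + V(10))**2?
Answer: 361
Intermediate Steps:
Q(E, j) = 7*j**2 (Q(E, j) = 7*(j*j) = 7*j**2)
W(n) = 5 + 7*n**3 (W(n) = (7*n**2)*n + 5 = 7*n**3 + 5 = 5 + 7*n**3)
V(K) = -4*K (V(K) = ((5 + 7*(-1)**3)*2)*K = ((5 + 7*(-1))*2)*K = ((5 - 7)*2)*K = (-2*2)*K = -4*K)
(59 + V(10))**2 = (59 - 4*10)**2 = (59 - 40)**2 = 19**2 = 361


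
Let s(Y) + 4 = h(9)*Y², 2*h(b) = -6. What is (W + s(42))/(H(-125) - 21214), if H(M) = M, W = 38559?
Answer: -33263/21339 ≈ -1.5588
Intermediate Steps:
h(b) = -3 (h(b) = (½)*(-6) = -3)
s(Y) = -4 - 3*Y²
(W + s(42))/(H(-125) - 21214) = (38559 + (-4 - 3*42²))/(-125 - 21214) = (38559 + (-4 - 3*1764))/(-21339) = (38559 + (-4 - 5292))*(-1/21339) = (38559 - 5296)*(-1/21339) = 33263*(-1/21339) = -33263/21339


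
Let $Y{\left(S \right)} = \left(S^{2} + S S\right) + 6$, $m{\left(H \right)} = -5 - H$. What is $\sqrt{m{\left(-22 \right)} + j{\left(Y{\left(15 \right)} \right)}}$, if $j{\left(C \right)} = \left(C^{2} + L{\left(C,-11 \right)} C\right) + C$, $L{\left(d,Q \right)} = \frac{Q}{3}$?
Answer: $\sqrt{206737} \approx 454.68$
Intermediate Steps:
$Y{\left(S \right)} = 6 + 2 S^{2}$ ($Y{\left(S \right)} = \left(S^{2} + S^{2}\right) + 6 = 2 S^{2} + 6 = 6 + 2 S^{2}$)
$L{\left(d,Q \right)} = \frac{Q}{3}$ ($L{\left(d,Q \right)} = Q \frac{1}{3} = \frac{Q}{3}$)
$j{\left(C \right)} = C^{2} - \frac{8 C}{3}$ ($j{\left(C \right)} = \left(C^{2} + \frac{1}{3} \left(-11\right) C\right) + C = \left(C^{2} - \frac{11 C}{3}\right) + C = C^{2} - \frac{8 C}{3}$)
$\sqrt{m{\left(-22 \right)} + j{\left(Y{\left(15 \right)} \right)}} = \sqrt{\left(-5 - -22\right) + \frac{\left(6 + 2 \cdot 15^{2}\right) \left(-8 + 3 \left(6 + 2 \cdot 15^{2}\right)\right)}{3}} = \sqrt{\left(-5 + 22\right) + \frac{\left(6 + 2 \cdot 225\right) \left(-8 + 3 \left(6 + 2 \cdot 225\right)\right)}{3}} = \sqrt{17 + \frac{\left(6 + 450\right) \left(-8 + 3 \left(6 + 450\right)\right)}{3}} = \sqrt{17 + \frac{1}{3} \cdot 456 \left(-8 + 3 \cdot 456\right)} = \sqrt{17 + \frac{1}{3} \cdot 456 \left(-8 + 1368\right)} = \sqrt{17 + \frac{1}{3} \cdot 456 \cdot 1360} = \sqrt{17 + 206720} = \sqrt{206737}$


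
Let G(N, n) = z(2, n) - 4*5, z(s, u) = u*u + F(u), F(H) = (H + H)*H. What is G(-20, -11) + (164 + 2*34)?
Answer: 575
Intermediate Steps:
F(H) = 2*H² (F(H) = (2*H)*H = 2*H²)
z(s, u) = 3*u² (z(s, u) = u*u + 2*u² = u² + 2*u² = 3*u²)
G(N, n) = -20 + 3*n² (G(N, n) = 3*n² - 4*5 = 3*n² - 20 = -20 + 3*n²)
G(-20, -11) + (164 + 2*34) = (-20 + 3*(-11)²) + (164 + 2*34) = (-20 + 3*121) + (164 + 68) = (-20 + 363) + 232 = 343 + 232 = 575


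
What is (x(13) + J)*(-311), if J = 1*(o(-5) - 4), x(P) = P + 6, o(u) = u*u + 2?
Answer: -13062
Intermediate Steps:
o(u) = 2 + u**2 (o(u) = u**2 + 2 = 2 + u**2)
x(P) = 6 + P
J = 23 (J = 1*((2 + (-5)**2) - 4) = 1*((2 + 25) - 4) = 1*(27 - 4) = 1*23 = 23)
(x(13) + J)*(-311) = ((6 + 13) + 23)*(-311) = (19 + 23)*(-311) = 42*(-311) = -13062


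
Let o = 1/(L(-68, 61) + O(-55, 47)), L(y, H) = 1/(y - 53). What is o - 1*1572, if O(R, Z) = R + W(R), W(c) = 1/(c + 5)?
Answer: -523357862/332921 ≈ -1572.0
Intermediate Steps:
W(c) = 1/(5 + c)
L(y, H) = 1/(-53 + y)
O(R, Z) = R + 1/(5 + R)
o = -6050/332921 (o = 1/(1/(-53 - 68) + (1 - 55*(5 - 55))/(5 - 55)) = 1/(1/(-121) + (1 - 55*(-50))/(-50)) = 1/(-1/121 - (1 + 2750)/50) = 1/(-1/121 - 1/50*2751) = 1/(-1/121 - 2751/50) = 1/(-332921/6050) = -6050/332921 ≈ -0.018172)
o - 1*1572 = -6050/332921 - 1*1572 = -6050/332921 - 1572 = -523357862/332921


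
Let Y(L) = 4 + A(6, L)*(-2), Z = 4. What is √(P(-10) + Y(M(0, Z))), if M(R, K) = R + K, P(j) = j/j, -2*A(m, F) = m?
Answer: √11 ≈ 3.3166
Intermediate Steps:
A(m, F) = -m/2
P(j) = 1
M(R, K) = K + R
Y(L) = 10 (Y(L) = 4 - ½*6*(-2) = 4 - 3*(-2) = 4 + 6 = 10)
√(P(-10) + Y(M(0, Z))) = √(1 + 10) = √11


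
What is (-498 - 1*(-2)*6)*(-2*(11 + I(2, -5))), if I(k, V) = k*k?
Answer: 14580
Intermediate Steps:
I(k, V) = k²
(-498 - 1*(-2)*6)*(-2*(11 + I(2, -5))) = (-498 - 1*(-2)*6)*(-2*(11 + 2²)) = (-498 + 2*6)*(-2*(11 + 4)) = (-498 + 12)*(-2*15) = -486*(-30) = 14580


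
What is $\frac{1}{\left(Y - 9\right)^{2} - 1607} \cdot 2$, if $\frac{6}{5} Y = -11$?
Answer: $- \frac{72}{45971} \approx -0.0015662$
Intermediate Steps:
$Y = - \frac{55}{6}$ ($Y = \frac{5}{6} \left(-11\right) = - \frac{55}{6} \approx -9.1667$)
$\frac{1}{\left(Y - 9\right)^{2} - 1607} \cdot 2 = \frac{1}{\left(- \frac{55}{6} - 9\right)^{2} - 1607} \cdot 2 = \frac{1}{\left(- \frac{109}{6}\right)^{2} - 1607} \cdot 2 = \frac{1}{\frac{11881}{36} - 1607} \cdot 2 = \frac{1}{- \frac{45971}{36}} \cdot 2 = \left(- \frac{36}{45971}\right) 2 = - \frac{72}{45971}$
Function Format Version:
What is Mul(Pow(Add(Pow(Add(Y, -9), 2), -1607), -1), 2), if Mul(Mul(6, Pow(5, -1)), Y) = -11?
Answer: Rational(-72, 45971) ≈ -0.0015662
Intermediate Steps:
Y = Rational(-55, 6) (Y = Mul(Rational(5, 6), -11) = Rational(-55, 6) ≈ -9.1667)
Mul(Pow(Add(Pow(Add(Y, -9), 2), -1607), -1), 2) = Mul(Pow(Add(Pow(Add(Rational(-55, 6), -9), 2), -1607), -1), 2) = Mul(Pow(Add(Pow(Rational(-109, 6), 2), -1607), -1), 2) = Mul(Pow(Add(Rational(11881, 36), -1607), -1), 2) = Mul(Pow(Rational(-45971, 36), -1), 2) = Mul(Rational(-36, 45971), 2) = Rational(-72, 45971)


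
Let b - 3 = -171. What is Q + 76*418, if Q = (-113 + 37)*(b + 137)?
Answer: 34124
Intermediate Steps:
b = -168 (b = 3 - 171 = -168)
Q = 2356 (Q = (-113 + 37)*(-168 + 137) = -76*(-31) = 2356)
Q + 76*418 = 2356 + 76*418 = 2356 + 31768 = 34124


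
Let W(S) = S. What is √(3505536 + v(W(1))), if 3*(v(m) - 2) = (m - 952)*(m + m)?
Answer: 2*√876226 ≈ 1872.1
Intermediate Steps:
v(m) = 2 + 2*m*(-952 + m)/3 (v(m) = 2 + ((m - 952)*(m + m))/3 = 2 + ((-952 + m)*(2*m))/3 = 2 + (2*m*(-952 + m))/3 = 2 + 2*m*(-952 + m)/3)
√(3505536 + v(W(1))) = √(3505536 + (2 - 1904/3*1 + (⅔)*1²)) = √(3505536 + (2 - 1904/3 + (⅔)*1)) = √(3505536 + (2 - 1904/3 + ⅔)) = √(3505536 - 632) = √3504904 = 2*√876226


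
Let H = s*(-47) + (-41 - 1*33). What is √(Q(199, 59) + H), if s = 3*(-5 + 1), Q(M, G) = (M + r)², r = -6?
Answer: √37739 ≈ 194.27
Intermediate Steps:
Q(M, G) = (-6 + M)² (Q(M, G) = (M - 6)² = (-6 + M)²)
s = -12 (s = 3*(-4) = -12)
H = 490 (H = -12*(-47) + (-41 - 1*33) = 564 + (-41 - 33) = 564 - 74 = 490)
√(Q(199, 59) + H) = √((-6 + 199)² + 490) = √(193² + 490) = √(37249 + 490) = √37739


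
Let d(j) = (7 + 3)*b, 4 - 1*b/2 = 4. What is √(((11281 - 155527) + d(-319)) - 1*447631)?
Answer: I*√591877 ≈ 769.34*I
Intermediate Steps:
b = 0 (b = 8 - 2*4 = 8 - 8 = 0)
d(j) = 0 (d(j) = (7 + 3)*0 = 10*0 = 0)
√(((11281 - 155527) + d(-319)) - 1*447631) = √(((11281 - 155527) + 0) - 1*447631) = √((-144246 + 0) - 447631) = √(-144246 - 447631) = √(-591877) = I*√591877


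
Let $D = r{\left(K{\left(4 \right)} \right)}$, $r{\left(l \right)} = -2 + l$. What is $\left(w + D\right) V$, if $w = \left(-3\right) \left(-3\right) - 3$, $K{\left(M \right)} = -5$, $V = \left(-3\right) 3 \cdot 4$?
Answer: $36$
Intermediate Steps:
$V = -36$ ($V = \left(-9\right) 4 = -36$)
$w = 6$ ($w = 9 - 3 = 6$)
$D = -7$ ($D = -2 - 5 = -7$)
$\left(w + D\right) V = \left(6 - 7\right) \left(-36\right) = \left(-1\right) \left(-36\right) = 36$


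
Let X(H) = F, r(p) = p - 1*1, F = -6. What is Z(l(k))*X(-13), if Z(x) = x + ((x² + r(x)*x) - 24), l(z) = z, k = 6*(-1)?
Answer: -288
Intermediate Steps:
r(p) = -1 + p (r(p) = p - 1 = -1 + p)
k = -6
X(H) = -6
Z(x) = -24 + x + x² + x*(-1 + x) (Z(x) = x + ((x² + (-1 + x)*x) - 24) = x + ((x² + x*(-1 + x)) - 24) = x + (-24 + x² + x*(-1 + x)) = -24 + x + x² + x*(-1 + x))
Z(l(k))*X(-13) = (-24 + 2*(-6)²)*(-6) = (-24 + 2*36)*(-6) = (-24 + 72)*(-6) = 48*(-6) = -288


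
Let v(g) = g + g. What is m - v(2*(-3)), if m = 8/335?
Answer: 4028/335 ≈ 12.024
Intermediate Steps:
m = 8/335 (m = 8*(1/335) = 8/335 ≈ 0.023881)
v(g) = 2*g
m - v(2*(-3)) = 8/335 - 2*2*(-3) = 8/335 - 2*(-6) = 8/335 - 1*(-12) = 8/335 + 12 = 4028/335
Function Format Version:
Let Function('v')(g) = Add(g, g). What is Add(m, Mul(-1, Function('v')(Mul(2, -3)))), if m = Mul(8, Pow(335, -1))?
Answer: Rational(4028, 335) ≈ 12.024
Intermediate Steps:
m = Rational(8, 335) (m = Mul(8, Rational(1, 335)) = Rational(8, 335) ≈ 0.023881)
Function('v')(g) = Mul(2, g)
Add(m, Mul(-1, Function('v')(Mul(2, -3)))) = Add(Rational(8, 335), Mul(-1, Mul(2, Mul(2, -3)))) = Add(Rational(8, 335), Mul(-1, Mul(2, -6))) = Add(Rational(8, 335), Mul(-1, -12)) = Add(Rational(8, 335), 12) = Rational(4028, 335)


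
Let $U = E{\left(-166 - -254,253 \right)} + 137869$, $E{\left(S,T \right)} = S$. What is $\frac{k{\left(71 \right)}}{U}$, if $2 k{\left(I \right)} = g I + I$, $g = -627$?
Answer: $- \frac{22223}{137957} \approx -0.16109$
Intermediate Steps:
$k{\left(I \right)} = - 313 I$ ($k{\left(I \right)} = \frac{- 627 I + I}{2} = \frac{\left(-626\right) I}{2} = - 313 I$)
$U = 137957$ ($U = \left(-166 - -254\right) + 137869 = \left(-166 + 254\right) + 137869 = 88 + 137869 = 137957$)
$\frac{k{\left(71 \right)}}{U} = \frac{\left(-313\right) 71}{137957} = \left(-22223\right) \frac{1}{137957} = - \frac{22223}{137957}$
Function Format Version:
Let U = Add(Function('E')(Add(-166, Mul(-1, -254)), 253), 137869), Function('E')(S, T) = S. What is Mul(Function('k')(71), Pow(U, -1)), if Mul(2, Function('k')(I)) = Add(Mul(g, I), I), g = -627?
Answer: Rational(-22223, 137957) ≈ -0.16109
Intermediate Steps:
Function('k')(I) = Mul(-313, I) (Function('k')(I) = Mul(Rational(1, 2), Add(Mul(-627, I), I)) = Mul(Rational(1, 2), Mul(-626, I)) = Mul(-313, I))
U = 137957 (U = Add(Add(-166, Mul(-1, -254)), 137869) = Add(Add(-166, 254), 137869) = Add(88, 137869) = 137957)
Mul(Function('k')(71), Pow(U, -1)) = Mul(Mul(-313, 71), Pow(137957, -1)) = Mul(-22223, Rational(1, 137957)) = Rational(-22223, 137957)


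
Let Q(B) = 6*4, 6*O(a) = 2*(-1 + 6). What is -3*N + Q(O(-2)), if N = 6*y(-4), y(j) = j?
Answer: 96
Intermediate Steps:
O(a) = 5/3 (O(a) = (2*(-1 + 6))/6 = (2*5)/6 = (⅙)*10 = 5/3)
Q(B) = 24
N = -24 (N = 6*(-4) = -24)
-3*N + Q(O(-2)) = -3*(-24) + 24 = 72 + 24 = 96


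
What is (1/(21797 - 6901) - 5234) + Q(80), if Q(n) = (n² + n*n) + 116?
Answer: 114431073/14896 ≈ 7682.0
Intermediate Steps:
Q(n) = 116 + 2*n² (Q(n) = (n² + n²) + 116 = 2*n² + 116 = 116 + 2*n²)
(1/(21797 - 6901) - 5234) + Q(80) = (1/(21797 - 6901) - 5234) + (116 + 2*80²) = (1/14896 - 5234) + (116 + 2*6400) = (1/14896 - 5234) + (116 + 12800) = -77965663/14896 + 12916 = 114431073/14896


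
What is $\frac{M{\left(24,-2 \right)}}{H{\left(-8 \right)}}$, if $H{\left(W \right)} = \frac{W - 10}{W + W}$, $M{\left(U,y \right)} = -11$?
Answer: $- \frac{88}{9} \approx -9.7778$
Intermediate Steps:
$H{\left(W \right)} = \frac{-10 + W}{2 W}$
$\frac{M{\left(24,-2 \right)}}{H{\left(-8 \right)}} = - \frac{11}{\frac{1}{2} \frac{1}{-8} \left(-10 - 8\right)} = - \frac{11}{\frac{1}{2} \left(- \frac{1}{8}\right) \left(-18\right)} = - \frac{11}{\frac{9}{8}} = \left(-11\right) \frac{8}{9} = - \frac{88}{9}$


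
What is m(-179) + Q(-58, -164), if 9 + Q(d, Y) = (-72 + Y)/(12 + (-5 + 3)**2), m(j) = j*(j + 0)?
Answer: 128069/4 ≈ 32017.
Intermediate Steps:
m(j) = j**2 (m(j) = j*j = j**2)
Q(d, Y) = -27/2 + Y/16 (Q(d, Y) = -9 + (-72 + Y)/(12 + (-5 + 3)**2) = -9 + (-72 + Y)/(12 + (-2)**2) = -9 + (-72 + Y)/(12 + 4) = -9 + (-72 + Y)/16 = -9 + (-72 + Y)*(1/16) = -9 + (-9/2 + Y/16) = -27/2 + Y/16)
m(-179) + Q(-58, -164) = (-179)**2 + (-27/2 + (1/16)*(-164)) = 32041 + (-27/2 - 41/4) = 32041 - 95/4 = 128069/4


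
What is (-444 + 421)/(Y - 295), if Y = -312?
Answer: 23/607 ≈ 0.037891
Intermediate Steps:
(-444 + 421)/(Y - 295) = (-444 + 421)/(-312 - 295) = -23/(-607) = -23*(-1/607) = 23/607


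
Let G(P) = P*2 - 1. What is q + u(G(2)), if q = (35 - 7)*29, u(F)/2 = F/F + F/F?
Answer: 816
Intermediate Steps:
G(P) = -1 + 2*P (G(P) = 2*P - 1 = -1 + 2*P)
u(F) = 4 (u(F) = 2*(F/F + F/F) = 2*(1 + 1) = 2*2 = 4)
q = 812 (q = 28*29 = 812)
q + u(G(2)) = 812 + 4 = 816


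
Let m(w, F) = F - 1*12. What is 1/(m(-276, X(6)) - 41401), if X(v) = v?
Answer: -1/41407 ≈ -2.4151e-5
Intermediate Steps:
m(w, F) = -12 + F (m(w, F) = F - 12 = -12 + F)
1/(m(-276, X(6)) - 41401) = 1/((-12 + 6) - 41401) = 1/(-6 - 41401) = 1/(-41407) = -1/41407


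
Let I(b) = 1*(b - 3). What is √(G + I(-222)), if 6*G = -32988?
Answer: I*√5723 ≈ 75.651*I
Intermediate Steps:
I(b) = -3 + b (I(b) = 1*(-3 + b) = -3 + b)
G = -5498 (G = (⅙)*(-32988) = -5498)
√(G + I(-222)) = √(-5498 + (-3 - 222)) = √(-5498 - 225) = √(-5723) = I*√5723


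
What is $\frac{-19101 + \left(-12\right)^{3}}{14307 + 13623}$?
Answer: $- \frac{6943}{9310} \approx -0.74576$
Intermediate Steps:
$\frac{-19101 + \left(-12\right)^{3}}{14307 + 13623} = \frac{-19101 - 1728}{27930} = \left(-20829\right) \frac{1}{27930} = - \frac{6943}{9310}$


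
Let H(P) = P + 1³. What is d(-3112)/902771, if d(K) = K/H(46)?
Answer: -3112/42430237 ≈ -7.3344e-5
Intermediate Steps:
H(P) = 1 + P (H(P) = P + 1 = 1 + P)
d(K) = K/47 (d(K) = K/(1 + 46) = K/47)
d(-3112)/902771 = ((1/47)*(-3112))/902771 = -3112/47*1/902771 = -3112/42430237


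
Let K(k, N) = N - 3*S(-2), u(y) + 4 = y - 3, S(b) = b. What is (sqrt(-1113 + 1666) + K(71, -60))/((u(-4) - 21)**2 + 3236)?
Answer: -9/710 + sqrt(553)/4260 ≈ -0.0071559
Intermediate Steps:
u(y) = -7 + y (u(y) = -4 + (y - 3) = -4 + (-3 + y) = -7 + y)
K(k, N) = 6 + N (K(k, N) = N - 3*(-2) = N + 6 = 6 + N)
(sqrt(-1113 + 1666) + K(71, -60))/((u(-4) - 21)**2 + 3236) = (sqrt(-1113 + 1666) + (6 - 60))/(((-7 - 4) - 21)**2 + 3236) = (sqrt(553) - 54)/((-11 - 21)**2 + 3236) = (-54 + sqrt(553))/((-32)**2 + 3236) = (-54 + sqrt(553))/(1024 + 3236) = (-54 + sqrt(553))/4260 = (-54 + sqrt(553))*(1/4260) = -9/710 + sqrt(553)/4260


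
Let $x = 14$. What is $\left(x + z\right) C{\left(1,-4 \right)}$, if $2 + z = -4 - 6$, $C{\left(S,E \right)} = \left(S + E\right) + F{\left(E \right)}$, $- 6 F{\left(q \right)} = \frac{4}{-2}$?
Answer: $- \frac{16}{3} \approx -5.3333$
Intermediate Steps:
$F{\left(q \right)} = \frac{1}{3}$ ($F{\left(q \right)} = - \frac{4 \frac{1}{-2}}{6} = - \frac{4 \left(- \frac{1}{2}\right)}{6} = \left(- \frac{1}{6}\right) \left(-2\right) = \frac{1}{3}$)
$C{\left(S,E \right)} = \frac{1}{3} + E + S$ ($C{\left(S,E \right)} = \left(S + E\right) + \frac{1}{3} = \left(E + S\right) + \frac{1}{3} = \frac{1}{3} + E + S$)
$z = -12$ ($z = -2 - 10 = -12$)
$\left(x + z\right) C{\left(1,-4 \right)} = \left(14 - 12\right) \left(\frac{1}{3} - 4 + 1\right) = 2 \left(- \frac{8}{3}\right) = - \frac{16}{3}$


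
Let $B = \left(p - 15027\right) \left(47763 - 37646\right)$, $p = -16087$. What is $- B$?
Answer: $314780338$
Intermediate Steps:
$B = -314780338$ ($B = \left(-16087 - 15027\right) \left(47763 - 37646\right) = \left(-31114\right) 10117 = -314780338$)
$- B = \left(-1\right) \left(-314780338\right) = 314780338$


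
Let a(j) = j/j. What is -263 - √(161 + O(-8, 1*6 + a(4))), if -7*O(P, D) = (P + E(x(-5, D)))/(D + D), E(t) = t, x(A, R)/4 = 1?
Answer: -263 - √7891/7 ≈ -275.69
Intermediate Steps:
x(A, R) = 4 (x(A, R) = 4*1 = 4)
a(j) = 1
O(P, D) = -(4 + P)/(14*D) (O(P, D) = -(P + 4)/(7*(D + D)) = -(4 + P)/(7*(2*D)) = -(4 + P)*1/(2*D)/7 = -(4 + P)/(14*D))
-263 - √(161 + O(-8, 1*6 + a(4))) = -263 - √(161 + (-4 - 1*(-8))/(14*(1*6 + 1))) = -263 - √(161 + (-4 + 8)/(14*(6 + 1))) = -263 - √(161 + (1/14)*4/7) = -263 - √(161 + (1/14)*(⅐)*4) = -263 - √(161 + 2/49) = -263 - √(7891/49) = -263 - √7891/7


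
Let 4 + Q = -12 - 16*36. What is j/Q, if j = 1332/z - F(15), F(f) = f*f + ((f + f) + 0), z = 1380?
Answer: 14607/34040 ≈ 0.42911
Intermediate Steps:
F(f) = f² + 2*f (F(f) = f² + (2*f + 0) = f² + 2*f)
Q = -592 (Q = -4 + (-12 - 16*36) = -4 + (-12 - 576) = -4 - 588 = -592)
j = -29214/115 (j = 1332/1380 - 15*(2 + 15) = 1332*(1/1380) - 15*17 = 111/115 - 1*255 = 111/115 - 255 = -29214/115 ≈ -254.03)
j/Q = -29214/115/(-592) = -29214/115*(-1/592) = 14607/34040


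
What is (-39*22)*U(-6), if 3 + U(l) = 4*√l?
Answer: 2574 - 3432*I*√6 ≈ 2574.0 - 8406.7*I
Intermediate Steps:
U(l) = -3 + 4*√l
(-39*22)*U(-6) = (-39*22)*(-3 + 4*√(-6)) = -858*(-3 + 4*(I*√6)) = -858*(-3 + 4*I*√6) = 2574 - 3432*I*√6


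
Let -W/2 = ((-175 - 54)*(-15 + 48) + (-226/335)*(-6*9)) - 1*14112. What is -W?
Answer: -14493822/335 ≈ -43265.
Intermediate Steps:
W = 14493822/335 (W = -2*(((-175 - 54)*(-15 + 48) + (-226/335)*(-6*9)) - 1*14112) = -2*((-229*33 - 226*1/335*(-54)) - 14112) = -2*((-7557 - 226/335*(-54)) - 14112) = -2*((-7557 + 12204/335) - 14112) = -2*(-2519391/335 - 14112) = -2*(-7246911/335) = 14493822/335 ≈ 43265.)
-W = -1*14493822/335 = -14493822/335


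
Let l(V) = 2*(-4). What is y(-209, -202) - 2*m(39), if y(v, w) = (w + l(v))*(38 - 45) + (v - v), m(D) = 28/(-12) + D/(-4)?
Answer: 8965/6 ≈ 1494.2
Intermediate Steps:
l(V) = -8
m(D) = -7/3 - D/4 (m(D) = 28*(-1/12) + D*(-¼) = -7/3 - D/4)
y(v, w) = 56 - 7*w (y(v, w) = (w - 8)*(38 - 45) + (v - v) = (-8 + w)*(-7) + 0 = (56 - 7*w) + 0 = 56 - 7*w)
y(-209, -202) - 2*m(39) = (56 - 7*(-202)) - 2*(-7/3 - ¼*39) = (56 + 1414) - 2*(-7/3 - 39/4) = 1470 - 2*(-145/12) = 1470 + 145/6 = 8965/6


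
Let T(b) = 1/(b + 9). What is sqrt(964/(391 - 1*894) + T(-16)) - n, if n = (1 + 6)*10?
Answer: -70 + I*sqrt(25530771)/3521 ≈ -70.0 + 1.435*I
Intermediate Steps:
T(b) = 1/(9 + b)
n = 70 (n = 7*10 = 70)
sqrt(964/(391 - 1*894) + T(-16)) - n = sqrt(964/(391 - 1*894) + 1/(9 - 16)) - 1*70 = sqrt(964/(391 - 894) + 1/(-7)) - 70 = sqrt(964/(-503) - 1/7) - 70 = sqrt(964*(-1/503) - 1/7) - 70 = sqrt(-964/503 - 1/7) - 70 = sqrt(-7251/3521) - 70 = I*sqrt(25530771)/3521 - 70 = -70 + I*sqrt(25530771)/3521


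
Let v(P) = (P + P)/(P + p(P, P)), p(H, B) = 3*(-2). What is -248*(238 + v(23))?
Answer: -1014816/17 ≈ -59695.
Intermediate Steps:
p(H, B) = -6
v(P) = 2*P/(-6 + P) (v(P) = (P + P)/(P - 6) = (2*P)/(-6 + P) = 2*P/(-6 + P))
-248*(238 + v(23)) = -248*(238 + 2*23/(-6 + 23)) = -248*(238 + 2*23/17) = -248*(238 + 2*23*(1/17)) = -248*(238 + 46/17) = -248*4092/17 = -1014816/17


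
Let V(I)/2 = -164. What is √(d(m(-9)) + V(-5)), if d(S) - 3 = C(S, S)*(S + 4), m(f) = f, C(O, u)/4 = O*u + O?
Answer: I*√1765 ≈ 42.012*I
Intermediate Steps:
C(O, u) = 4*O + 4*O*u (C(O, u) = 4*(O*u + O) = 4*(O + O*u) = 4*O + 4*O*u)
V(I) = -328 (V(I) = 2*(-164) = -328)
d(S) = 3 + 4*S*(1 + S)*(4 + S) (d(S) = 3 + (4*S*(1 + S))*(S + 4) = 3 + (4*S*(1 + S))*(4 + S) = 3 + 4*S*(1 + S)*(4 + S))
√(d(m(-9)) + V(-5)) = √((3 + 4*(-9)³ + 16*(-9) + 20*(-9)²) - 328) = √((3 + 4*(-729) - 144 + 20*81) - 328) = √((3 - 2916 - 144 + 1620) - 328) = √(-1437 - 328) = √(-1765) = I*√1765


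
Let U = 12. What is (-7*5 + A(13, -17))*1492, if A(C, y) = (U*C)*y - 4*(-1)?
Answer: -4003036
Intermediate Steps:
A(C, y) = 4 + 12*C*y (A(C, y) = (12*C)*y - 4*(-1) = 12*C*y + 4 = 4 + 12*C*y)
(-7*5 + A(13, -17))*1492 = (-7*5 + (4 + 12*13*(-17)))*1492 = (-35 + (4 - 2652))*1492 = (-35 - 2648)*1492 = -2683*1492 = -4003036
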